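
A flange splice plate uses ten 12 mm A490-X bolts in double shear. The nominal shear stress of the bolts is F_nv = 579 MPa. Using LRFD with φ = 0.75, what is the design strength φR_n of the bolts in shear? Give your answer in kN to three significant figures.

982 kN

A_b = π × 12² / 4 = 113.1 mm².
R_n = F_nv · A_b · n · n_s = 579 × 113.1 × 10 × 2 / 1000 = 1310 kN.
Design strength φR_n = 0.75 × 1310 = 982 kN.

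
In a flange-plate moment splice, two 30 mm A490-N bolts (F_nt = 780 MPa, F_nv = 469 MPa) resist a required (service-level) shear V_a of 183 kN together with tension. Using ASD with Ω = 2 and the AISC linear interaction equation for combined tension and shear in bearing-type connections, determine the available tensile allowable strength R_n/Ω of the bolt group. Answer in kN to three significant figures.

412 kN

A_b = π·30²/4 = 706.9 mm²; f_rv = 183 × 1000 / (2 × 706.9) = 129.4 MPa.
F'_nt = 1.3 F_nt − (Ω F_nt / F_nv) f_rv = 1.3·780 − (2·780/469)·129.4 = 583.4 MPa, capped at F_nt → F'_nt = 583.4 MPa.
R_n = F'_nt · A_b · n = 583.4 × 706.9 × 2 / 1000 = 824.8 kN.
Allowable strength R_n/Ω = 824.8 / 2 = 412 kN.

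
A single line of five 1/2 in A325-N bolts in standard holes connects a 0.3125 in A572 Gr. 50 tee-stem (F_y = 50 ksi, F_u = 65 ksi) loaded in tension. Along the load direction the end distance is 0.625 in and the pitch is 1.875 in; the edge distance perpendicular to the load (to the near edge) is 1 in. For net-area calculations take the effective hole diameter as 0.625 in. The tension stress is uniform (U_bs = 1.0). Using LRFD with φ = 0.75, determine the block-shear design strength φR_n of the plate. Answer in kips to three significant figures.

Shear plane L_v = 0.625 + 4·1.875 = 8.125 in; A_gv = 8.125 × 0.3125 = 2.539 in².
A_nv = (8.125 − 4.5·0.625) × 0.3125 = 1.66 in².
A_nt = (1 − 0.5·0.625) × 0.3125 = 0.2148 in².
0.6 F_u A_nv = 64.75 kips; 0.6 F_y A_gv = 76.17 kips → shear rupture governs the shear term.
R_n = 64.75 + 1.0 × 65 × 0.2148 = 78.71 kips.
Design strength φR_n = 0.75 × 78.71 = 59 kips.

59 kips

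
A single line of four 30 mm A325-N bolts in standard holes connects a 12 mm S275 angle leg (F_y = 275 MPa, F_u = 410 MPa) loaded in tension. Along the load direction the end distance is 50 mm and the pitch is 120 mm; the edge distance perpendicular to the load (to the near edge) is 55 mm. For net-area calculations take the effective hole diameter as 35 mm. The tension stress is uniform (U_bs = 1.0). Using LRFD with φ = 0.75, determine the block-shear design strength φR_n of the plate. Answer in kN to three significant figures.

Shear plane L_v = 50 + 3·120 = 410 mm; A_gv = 410 × 12 = 4920 mm².
A_nv = (410 − 3.5·35) × 12 = 3450 mm².
A_nt = (55 − 0.5·35) × 12 = 450 mm².
0.6 F_u A_nv = 848.7 kN; 0.6 F_y A_gv = 811.8 kN → shear yielding governs the shear term.
R_n = 811.8 + 1.0 × 410 × 450 / 1000 = 996.3 kN.
Design strength φR_n = 0.75 × 996.3 = 747 kN.

747 kN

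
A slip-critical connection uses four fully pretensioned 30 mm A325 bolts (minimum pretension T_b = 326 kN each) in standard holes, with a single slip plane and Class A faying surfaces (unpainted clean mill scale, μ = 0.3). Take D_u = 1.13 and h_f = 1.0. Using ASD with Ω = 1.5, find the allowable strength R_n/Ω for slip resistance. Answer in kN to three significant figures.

R_n = μ · D_u · h_f · T_b · n_s · n_b = 0.3 × 1.13 × 1.0 × 326 × 1 × 4 = 442.1 kN.
Allowable strength R_n/Ω = 442.1 / 1.5 = 295 kN.

295 kN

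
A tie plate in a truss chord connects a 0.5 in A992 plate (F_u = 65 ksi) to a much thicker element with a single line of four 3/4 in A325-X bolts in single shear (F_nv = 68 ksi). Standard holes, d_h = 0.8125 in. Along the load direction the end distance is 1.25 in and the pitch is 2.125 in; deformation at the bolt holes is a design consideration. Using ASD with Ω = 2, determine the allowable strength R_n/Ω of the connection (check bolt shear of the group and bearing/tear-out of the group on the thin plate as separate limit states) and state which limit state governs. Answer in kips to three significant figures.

60.1 kips (bolt shear governs)

Bolt shear: A_b = π·0.75²/4 = 0.4418 in²; R_n = 68 × 0.4418 × 4 × 1 = 120.2 kips → 120.2 / 2 = 60.1 kips.
Bearing (1.2 l_c t F_u ≤ 2.4 d t F_u): upper limit = 2.4·0.75·0.5·65 = 58.5 kips.
  Edge l_c = 1.25 − 0.8125/2 = 0.8438 → r_n = 32.91 kips; interior l_c = 2.125 − 0.8125 = 1.312 → r_n = 51.19 kips.
  R_n,bearing = 1·32.91 + 3·51.19 = 186.5 kips → 186.5 / 2 = 93.2 kips.
Bolt shear governs: 60.1 kips.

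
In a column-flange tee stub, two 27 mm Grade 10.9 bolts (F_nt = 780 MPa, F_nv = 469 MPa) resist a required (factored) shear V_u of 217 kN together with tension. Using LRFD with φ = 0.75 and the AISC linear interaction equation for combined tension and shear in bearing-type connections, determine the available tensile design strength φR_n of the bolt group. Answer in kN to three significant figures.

A_b = π·27²/4 = 572.6 mm²; f_rv = 217 × 1000 / (2 × 572.6) = 189.5 MPa.
F'_nt = 1.3 F_nt − (F_nt / φF_nv) f_rv = 1.3·780 − (780/(0.75·469))·189.5 = 593.8 MPa, capped at F_nt → F'_nt = 593.8 MPa.
R_n = F'_nt · A_b · n = 593.8 × 572.6 × 2 / 1000 = 679.9 kN.
Design strength φR_n = 0.75 × 679.9 = 510 kN.

510 kN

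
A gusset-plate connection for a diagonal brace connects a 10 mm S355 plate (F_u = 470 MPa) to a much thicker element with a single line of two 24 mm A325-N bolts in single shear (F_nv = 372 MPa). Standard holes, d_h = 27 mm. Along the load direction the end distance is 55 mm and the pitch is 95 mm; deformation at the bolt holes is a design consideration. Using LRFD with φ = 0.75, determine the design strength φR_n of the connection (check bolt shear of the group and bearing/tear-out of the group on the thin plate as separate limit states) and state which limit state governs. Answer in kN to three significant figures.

252 kN (bolt shear governs)

Bolt shear: A_b = π·24²/4 = 452.4 mm²; R_n = 372 × 452.4 × 2 × 1 / 1000 = 336.6 kN → 0.75 × 336.6 = 252 kN.
Bearing (1.2 l_c t F_u ≤ 2.4 d t F_u): upper limit = 2.4·24·10·470 / 1000 = 270.7 kN.
  Edge l_c = 55 − 27/2 = 41.5 → r_n = 234.1 kN; interior l_c = 95 − 27 = 68 → r_n = 270.7 kN.
  R_n,bearing = 1·234.1 + 1·270.7 = 504.8 kN → 0.75 × 504.8 = 379 kN.
Bolt shear governs: 252 kN.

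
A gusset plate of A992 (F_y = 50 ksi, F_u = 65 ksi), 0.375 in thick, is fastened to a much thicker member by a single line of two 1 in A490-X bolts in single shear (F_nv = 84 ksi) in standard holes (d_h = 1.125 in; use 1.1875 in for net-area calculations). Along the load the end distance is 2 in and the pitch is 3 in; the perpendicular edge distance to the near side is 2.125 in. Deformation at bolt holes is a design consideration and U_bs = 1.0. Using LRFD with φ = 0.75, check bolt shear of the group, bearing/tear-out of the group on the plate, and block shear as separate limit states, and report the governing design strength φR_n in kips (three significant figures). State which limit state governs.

63.3 kips (block shear governs)

Bolt shear: A_b = π·1²/4 = 0.7854 in²; R_n = 84 × 0.7854 × 2 × 1 = 131.9 kips → 0.75 × 131.9 = 99 kips.
Bearing: edge l_c = 1.438, r_n = 42.05 kips; interior l_c = 1.875, r_n = 54.84 kips; R_n = 42.05 + 1·54.84 = 96.89 kips → 72.7 kips.
Block shear: A_gv = 1.875, A_nv = 1.207, A_nt = 0.5742 in²; R_n = min(0.6F_uA_nv, 0.6F_yA_gv) + U_bs·F_u·A_nt = 84.4 kips → 63.3 kips.
Block shear governs: 63.3 kips.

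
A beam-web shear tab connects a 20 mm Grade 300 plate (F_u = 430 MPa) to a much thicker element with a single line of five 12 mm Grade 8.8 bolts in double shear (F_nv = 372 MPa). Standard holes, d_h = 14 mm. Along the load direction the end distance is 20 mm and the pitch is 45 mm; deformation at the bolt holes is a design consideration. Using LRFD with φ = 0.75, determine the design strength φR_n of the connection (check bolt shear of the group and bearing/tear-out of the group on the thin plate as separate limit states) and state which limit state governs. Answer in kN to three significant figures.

Bolt shear: A_b = π·12²/4 = 113.1 mm²; R_n = 372 × 113.1 × 5 × 2 / 1000 = 420.7 kN → 0.75 × 420.7 = 316 kN.
Bearing (1.2 l_c t F_u ≤ 2.4 d t F_u): upper limit = 2.4·12·20·430 / 1000 = 247.7 kN.
  Edge l_c = 20 − 14/2 = 13 → r_n = 134.2 kN; interior l_c = 45 − 14 = 31 → r_n = 247.7 kN.
  R_n,bearing = 1·134.2 + 4·247.7 = 1125 kN → 0.75 × 1125 = 844 kN.
Bolt shear governs: 316 kN.

316 kN (bolt shear governs)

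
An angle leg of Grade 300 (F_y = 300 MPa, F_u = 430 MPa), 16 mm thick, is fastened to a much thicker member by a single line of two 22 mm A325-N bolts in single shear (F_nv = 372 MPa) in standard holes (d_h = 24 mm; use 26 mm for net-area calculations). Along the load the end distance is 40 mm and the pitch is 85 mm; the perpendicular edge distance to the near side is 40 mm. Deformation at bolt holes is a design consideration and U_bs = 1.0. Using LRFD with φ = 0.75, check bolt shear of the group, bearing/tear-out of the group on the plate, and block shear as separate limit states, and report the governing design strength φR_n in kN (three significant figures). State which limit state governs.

212 kN (bolt shear governs)

Bolt shear: A_b = π·22²/4 = 380.1 mm²; R_n = 372 × 380.1 × 2 × 1 / 1000 = 282.8 kN → 0.75 × 282.8 = 212 kN.
Bearing: edge l_c = 28, r_n = 231.2 kN; interior l_c = 61, r_n = 363.3 kN; R_n = 231.2 + 1·363.3 = 594.4 kN → 446 kN.
Block shear: A_gv = 2000, A_nv = 1376, A_nt = 432 mm²; R_n = min(0.6F_uA_nv, 0.6F_yA_gv) + U_bs·F_u·A_nt = 540.8 kN → 406 kN.
Bolt shear governs: 212 kN.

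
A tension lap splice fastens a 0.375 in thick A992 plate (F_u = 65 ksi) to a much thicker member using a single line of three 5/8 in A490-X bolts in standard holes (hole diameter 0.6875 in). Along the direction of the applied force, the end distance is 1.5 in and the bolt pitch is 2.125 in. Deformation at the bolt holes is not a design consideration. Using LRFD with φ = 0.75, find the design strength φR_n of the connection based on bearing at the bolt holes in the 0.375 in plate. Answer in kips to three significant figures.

100 kips

Per bolt r_n = 1.5 l_c t F_u ≤ 3.0 d t F_u; upper limit = 3.0 × 0.625 × 0.375 × 65 = 45.7 kips.
Edge bolt: l_c = 1.5 − 0.6875/2 = 1.156 in → 1.5 × 1.156 × 0.375 × 65 = 42.28 → r_n = 42.28 kips.
Interior bolts: l_c = 2.125 − 0.6875 = 1.438 in → 1.5 × 1.438 × 0.375 × 65 = 52.56 → r_n = 45.7 kips.
R_n = 1 × 42.28 + 2 × 45.7 = 133.7 kips.
Design strength φR_n = 0.75 × 133.7 = 100 kips.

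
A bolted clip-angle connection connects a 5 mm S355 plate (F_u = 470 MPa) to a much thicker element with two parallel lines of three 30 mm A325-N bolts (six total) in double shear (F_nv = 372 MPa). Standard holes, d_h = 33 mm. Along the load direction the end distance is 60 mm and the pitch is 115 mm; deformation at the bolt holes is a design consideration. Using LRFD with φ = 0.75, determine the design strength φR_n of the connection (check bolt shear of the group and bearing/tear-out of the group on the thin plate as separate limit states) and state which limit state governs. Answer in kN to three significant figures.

692 kN (bearing governs)

Bolt shear: A_b = π·30²/4 = 706.9 mm²; R_n = 372 × 706.9 × 6 × 2 / 1000 = 3155 kN → 0.75 × 3155 = 2370 kN.
Bearing (1.2 l_c t F_u ≤ 2.4 d t F_u): upper limit = 2.4·30·5·470 / 1000 = 169.2 kN.
  Edge l_c = 60 − 33/2 = 43.5 → r_n = 122.7 kN; interior l_c = 115 − 33 = 82 → r_n = 169.2 kN.
  R_n,bearing = 2·122.7 + 4·169.2 = 922.1 kN → 0.75 × 922.1 = 692 kN.
Bearing governs: 692 kN.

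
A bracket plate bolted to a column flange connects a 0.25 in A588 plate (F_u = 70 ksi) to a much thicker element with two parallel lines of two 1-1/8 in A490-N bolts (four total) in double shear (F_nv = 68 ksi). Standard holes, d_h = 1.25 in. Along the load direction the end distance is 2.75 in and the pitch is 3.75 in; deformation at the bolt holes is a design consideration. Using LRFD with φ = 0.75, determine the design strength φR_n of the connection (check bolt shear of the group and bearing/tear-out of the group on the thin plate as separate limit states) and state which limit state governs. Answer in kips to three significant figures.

138 kips (bearing governs)

Bolt shear: A_b = π·1.125²/4 = 0.994 in²; R_n = 68 × 0.994 × 4 × 2 = 540.7 kips → 0.75 × 540.7 = 406 kips.
Bearing (1.2 l_c t F_u ≤ 2.4 d t F_u): upper limit = 2.4·1.125·0.25·70 = 47.25 kips.
  Edge l_c = 2.75 − 1.25/2 = 2.125 → r_n = 44.62 kips; interior l_c = 3.75 − 1.25 = 2.5 → r_n = 47.25 kips.
  R_n,bearing = 2·44.62 + 2·47.25 = 183.8 kips → 0.75 × 183.8 = 138 kips.
Bearing governs: 138 kips.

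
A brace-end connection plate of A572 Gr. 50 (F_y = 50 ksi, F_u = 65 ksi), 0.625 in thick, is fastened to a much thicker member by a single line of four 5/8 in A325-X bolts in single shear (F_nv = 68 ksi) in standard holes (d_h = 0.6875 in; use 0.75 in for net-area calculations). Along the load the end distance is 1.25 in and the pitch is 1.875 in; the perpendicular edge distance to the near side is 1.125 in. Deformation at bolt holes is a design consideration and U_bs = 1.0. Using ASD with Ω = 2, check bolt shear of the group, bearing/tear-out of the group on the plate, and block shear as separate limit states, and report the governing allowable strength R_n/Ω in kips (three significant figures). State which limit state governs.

Bolt shear: A_b = π·0.625²/4 = 0.3068 in²; R_n = 68 × 0.3068 × 4 × 1 = 83.45 kips → 83.45 / 2 = 41.7 kips.
Bearing: edge l_c = 0.9062, r_n = 44.18 kips; interior l_c = 1.188, r_n = 57.89 kips; R_n = 44.18 + 3·57.89 = 217.9 kips → 109 kips.
Block shear: A_gv = 4.297, A_nv = 2.656, A_nt = 0.4688 in²; R_n = min(0.6F_uA_nv, 0.6F_yA_gv) + U_bs·F_u·A_nt = 134.1 kips → 67 kips.
Bolt shear governs: 41.7 kips.

41.7 kips (bolt shear governs)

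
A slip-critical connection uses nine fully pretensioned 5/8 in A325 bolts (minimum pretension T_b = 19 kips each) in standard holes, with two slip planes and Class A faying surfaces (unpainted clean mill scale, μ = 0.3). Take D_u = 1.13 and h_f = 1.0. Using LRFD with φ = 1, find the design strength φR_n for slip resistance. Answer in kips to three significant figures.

116 kips

R_n = μ · D_u · h_f · T_b · n_s · n_b = 0.3 × 1.13 × 1.0 × 19 × 2 × 9 = 115.9 kips.
Design strength φR_n = 1 × 115.9 = 116 kips.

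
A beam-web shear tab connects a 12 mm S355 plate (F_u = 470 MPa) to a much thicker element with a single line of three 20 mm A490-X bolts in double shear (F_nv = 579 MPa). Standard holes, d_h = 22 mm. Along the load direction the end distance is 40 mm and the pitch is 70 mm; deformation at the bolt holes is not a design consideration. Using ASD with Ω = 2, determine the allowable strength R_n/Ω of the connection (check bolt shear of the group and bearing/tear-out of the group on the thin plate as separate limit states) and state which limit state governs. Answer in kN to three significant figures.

Bolt shear: A_b = π·20²/4 = 314.2 mm²; R_n = 579 × 314.2 × 3 × 2 / 1000 = 1091 kN → 1091 / 2 = 546 kN.
Bearing (1.5 l_c t F_u ≤ 3.0 d t F_u): upper limit = 3.0·20·12·470 / 1000 = 338.4 kN.
  Edge l_c = 40 − 22/2 = 29 → r_n = 245.3 kN; interior l_c = 70 − 22 = 48 → r_n = 338.4 kN.
  R_n,bearing = 1·245.3 + 2·338.4 = 922.1 kN → 922.1 / 2 = 461 kN.
Bearing governs: 461 kN.

461 kN (bearing governs)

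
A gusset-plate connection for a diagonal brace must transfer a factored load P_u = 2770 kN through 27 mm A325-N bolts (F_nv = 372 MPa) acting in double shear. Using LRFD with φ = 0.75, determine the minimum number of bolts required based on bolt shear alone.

9 bolts

A_b = π·27²/4 = 572.6 mm².
Per-bolt design strength φR_n = 0.75 × 372 × 572.6 × 2 / 1000 = 319.5 kN.
n ≥ 2770 / 319.5 = 8.67 → use 9 bolts.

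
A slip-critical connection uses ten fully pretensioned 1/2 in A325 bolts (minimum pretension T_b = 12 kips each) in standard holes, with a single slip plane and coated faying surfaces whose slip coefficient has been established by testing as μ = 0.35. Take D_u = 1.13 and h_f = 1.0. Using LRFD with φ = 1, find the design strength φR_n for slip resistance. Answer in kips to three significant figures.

R_n = μ · D_u · h_f · T_b · n_s · n_b = 0.35 × 1.13 × 1.0 × 12 × 1 × 10 = 47.46 kips.
Design strength φR_n = 1 × 47.46 = 47.5 kips.

47.5 kips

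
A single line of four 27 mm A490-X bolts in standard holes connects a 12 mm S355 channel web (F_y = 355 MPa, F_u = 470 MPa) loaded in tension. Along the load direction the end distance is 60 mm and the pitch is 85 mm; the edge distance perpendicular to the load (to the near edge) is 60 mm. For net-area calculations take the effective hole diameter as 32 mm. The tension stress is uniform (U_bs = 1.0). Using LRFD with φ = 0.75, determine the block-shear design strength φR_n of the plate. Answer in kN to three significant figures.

701 kN

Shear plane L_v = 60 + 3·85 = 315 mm; A_gv = 315 × 12 = 3780 mm².
A_nv = (315 − 3.5·32) × 12 = 2436 mm².
A_nt = (60 − 0.5·32) × 12 = 528 mm².
0.6 F_u A_nv = 687 kN; 0.6 F_y A_gv = 805.1 kN → shear rupture governs the shear term.
R_n = 687 + 1.0 × 470 × 528 / 1000 = 935.1 kN.
Design strength φR_n = 0.75 × 935.1 = 701 kN.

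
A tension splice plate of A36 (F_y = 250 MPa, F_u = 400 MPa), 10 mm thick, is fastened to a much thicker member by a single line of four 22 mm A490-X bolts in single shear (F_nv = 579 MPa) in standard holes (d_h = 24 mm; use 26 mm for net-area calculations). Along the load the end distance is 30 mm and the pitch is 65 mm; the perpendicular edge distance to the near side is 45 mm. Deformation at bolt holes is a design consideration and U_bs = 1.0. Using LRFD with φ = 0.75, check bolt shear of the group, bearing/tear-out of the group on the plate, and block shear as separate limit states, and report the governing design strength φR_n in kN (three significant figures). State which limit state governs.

337 kN (block shear governs)

Bolt shear: A_b = π·22²/4 = 380.1 mm²; R_n = 579 × 380.1 × 4 × 1 / 1000 = 880.4 kN → 0.75 × 880.4 = 660 kN.
Bearing: edge l_c = 18, r_n = 86.4 kN; interior l_c = 41, r_n = 196.8 kN; R_n = 86.4 + 3·196.8 = 676.8 kN → 508 kN.
Block shear: A_gv = 2250, A_nv = 1340, A_nt = 320 mm²; R_n = min(0.6F_uA_nv, 0.6F_yA_gv) + U_bs·F_u·A_nt = 449.6 kN → 337 kN.
Block shear governs: 337 kN.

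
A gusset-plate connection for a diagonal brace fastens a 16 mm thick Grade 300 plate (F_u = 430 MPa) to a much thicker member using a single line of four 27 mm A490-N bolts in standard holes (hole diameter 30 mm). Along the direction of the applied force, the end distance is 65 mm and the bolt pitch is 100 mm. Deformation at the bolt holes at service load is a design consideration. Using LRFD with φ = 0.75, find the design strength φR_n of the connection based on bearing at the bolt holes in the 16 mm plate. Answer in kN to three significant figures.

1310 kN

Per bolt r_n = 1.2 l_c t F_u ≤ 2.4 d t F_u; upper limit = 2.4 × 27 × 16 × 430 / 1000 = 445.8 kN.
Edge bolt: l_c = 65 − 30/2 = 50 mm → 1.2 × 50 × 16 × 430 / 1000 = 412.8 → r_n = 412.8 kN.
Interior bolts: l_c = 100 − 30 = 70 mm → 1.2 × 70 × 16 × 430 / 1000 = 577.9 → r_n = 445.8 kN.
R_n = 1 × 412.8 + 3 × 445.8 = 1750 kN.
Design strength φR_n = 0.75 × 1750 = 1310 kN.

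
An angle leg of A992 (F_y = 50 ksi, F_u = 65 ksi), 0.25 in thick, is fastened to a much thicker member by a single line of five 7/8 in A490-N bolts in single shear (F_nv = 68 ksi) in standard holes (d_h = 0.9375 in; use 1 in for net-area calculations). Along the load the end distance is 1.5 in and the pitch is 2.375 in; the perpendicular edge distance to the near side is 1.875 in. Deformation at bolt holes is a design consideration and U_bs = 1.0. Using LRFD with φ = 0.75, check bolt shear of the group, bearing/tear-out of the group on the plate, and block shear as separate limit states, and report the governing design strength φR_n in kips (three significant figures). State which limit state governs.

Bolt shear: A_b = π·0.875²/4 = 0.6013 in²; R_n = 68 × 0.6013 × 5 × 1 = 204.4 kips → 0.75 × 204.4 = 153 kips.
Bearing: edge l_c = 1.031, r_n = 20.11 kips; interior l_c = 1.438, r_n = 28.03 kips; R_n = 20.11 + 4·28.03 = 132.2 kips → 99.2 kips.
Block shear: A_gv = 2.75, A_nv = 1.625, A_nt = 0.3438 in²; R_n = min(0.6F_uA_nv, 0.6F_yA_gv) + U_bs·F_u·A_nt = 85.72 kips → 64.3 kips.
Block shear governs: 64.3 kips.

64.3 kips (block shear governs)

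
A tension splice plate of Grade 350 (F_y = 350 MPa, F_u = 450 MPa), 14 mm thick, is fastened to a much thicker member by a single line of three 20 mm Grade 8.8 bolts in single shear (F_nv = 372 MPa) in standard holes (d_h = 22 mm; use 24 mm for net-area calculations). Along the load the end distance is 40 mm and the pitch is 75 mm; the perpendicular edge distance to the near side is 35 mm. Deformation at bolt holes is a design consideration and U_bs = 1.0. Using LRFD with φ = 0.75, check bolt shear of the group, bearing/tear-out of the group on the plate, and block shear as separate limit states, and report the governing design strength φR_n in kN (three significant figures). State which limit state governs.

263 kN (bolt shear governs)

Bolt shear: A_b = π·20²/4 = 314.2 mm²; R_n = 372 × 314.2 × 3 × 1 / 1000 = 350.6 kN → 0.75 × 350.6 = 263 kN.
Bearing: edge l_c = 29, r_n = 219.2 kN; interior l_c = 53, r_n = 302.4 kN; R_n = 219.2 + 2·302.4 = 824 kN → 618 kN.
Block shear: A_gv = 2660, A_nv = 1820, A_nt = 322 mm²; R_n = min(0.6F_uA_nv, 0.6F_yA_gv) + U_bs·F_u·A_nt = 636.3 kN → 477 kN.
Bolt shear governs: 263 kN.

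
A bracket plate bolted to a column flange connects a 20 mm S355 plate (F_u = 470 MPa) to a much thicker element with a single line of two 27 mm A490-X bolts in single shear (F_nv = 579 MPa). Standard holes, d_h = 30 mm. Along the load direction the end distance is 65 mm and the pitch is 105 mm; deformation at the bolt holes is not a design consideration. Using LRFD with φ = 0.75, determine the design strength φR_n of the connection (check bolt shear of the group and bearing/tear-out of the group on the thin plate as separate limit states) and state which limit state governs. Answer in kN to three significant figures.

497 kN (bolt shear governs)

Bolt shear: A_b = π·27²/4 = 572.6 mm²; R_n = 579 × 572.6 × 2 × 1 / 1000 = 663 kN → 0.75 × 663 = 497 kN.
Bearing (1.5 l_c t F_u ≤ 3.0 d t F_u): upper limit = 3.0·27·20·470 / 1000 = 761.4 kN.
  Edge l_c = 65 − 30/2 = 50 → r_n = 705 kN; interior l_c = 105 − 30 = 75 → r_n = 761.4 kN.
  R_n,bearing = 1·705 + 1·761.4 = 1466 kN → 0.75 × 1466 = 1100 kN.
Bolt shear governs: 497 kN.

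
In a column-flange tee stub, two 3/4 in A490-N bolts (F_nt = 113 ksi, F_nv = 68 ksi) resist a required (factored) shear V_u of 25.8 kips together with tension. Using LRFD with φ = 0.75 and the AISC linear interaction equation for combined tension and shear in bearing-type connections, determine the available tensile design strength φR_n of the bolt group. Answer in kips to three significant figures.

A_b = π·0.75²/4 = 0.4418 in²; f_rv = 25.8 / (2 × 0.4418) = 29.2 ksi.
F'_nt = 1.3 F_nt − (F_nt / φF_nv) f_rv = 1.3·113 − (113/(0.75·68))·29.2 = 82.2 ksi, capped at F_nt → F'_nt = 82.2 ksi.
R_n = F'_nt · A_b · n = 82.2 × 0.4418 × 2 = 72.63 kips.
Design strength φR_n = 0.75 × 72.63 = 54.5 kips.

54.5 kips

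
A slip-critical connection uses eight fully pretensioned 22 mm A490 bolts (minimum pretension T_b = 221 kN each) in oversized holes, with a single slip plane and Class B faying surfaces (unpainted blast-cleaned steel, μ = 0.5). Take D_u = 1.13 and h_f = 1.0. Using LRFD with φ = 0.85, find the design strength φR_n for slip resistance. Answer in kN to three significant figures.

849 kN

R_n = μ · D_u · h_f · T_b · n_s · n_b = 0.5 × 1.13 × 1.0 × 221 × 1 × 8 = 998.9 kN.
Design strength φR_n = 0.85 × 998.9 = 849 kN.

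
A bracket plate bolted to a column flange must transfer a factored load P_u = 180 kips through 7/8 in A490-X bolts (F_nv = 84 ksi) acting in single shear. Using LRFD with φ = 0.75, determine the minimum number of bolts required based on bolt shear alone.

A_b = π·0.875²/4 = 0.6013 in².
Per-bolt design strength φR_n = 0.75 × 84 × 0.6013 × 1 = 37.88 kips.
n ≥ 180 / 37.88 = 4.751 → use 5 bolts.

5 bolts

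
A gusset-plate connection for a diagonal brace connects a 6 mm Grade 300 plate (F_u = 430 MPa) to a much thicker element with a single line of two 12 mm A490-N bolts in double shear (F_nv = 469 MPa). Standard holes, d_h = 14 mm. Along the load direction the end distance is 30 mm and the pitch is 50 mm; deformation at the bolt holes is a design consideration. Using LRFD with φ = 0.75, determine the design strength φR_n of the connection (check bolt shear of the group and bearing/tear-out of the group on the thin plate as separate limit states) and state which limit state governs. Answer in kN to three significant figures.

109 kN (bearing governs)

Bolt shear: A_b = π·12²/4 = 113.1 mm²; R_n = 469 × 113.1 × 2 × 2 / 1000 = 212.2 kN → 0.75 × 212.2 = 159 kN.
Bearing (1.2 l_c t F_u ≤ 2.4 d t F_u): upper limit = 2.4·12·6·430 / 1000 = 74.3 kN.
  Edge l_c = 30 − 14/2 = 23 → r_n = 71.21 kN; interior l_c = 50 − 14 = 36 → r_n = 74.3 kN.
  R_n,bearing = 1·71.21 + 1·74.3 = 145.5 kN → 0.75 × 145.5 = 109 kN.
Bearing governs: 109 kN.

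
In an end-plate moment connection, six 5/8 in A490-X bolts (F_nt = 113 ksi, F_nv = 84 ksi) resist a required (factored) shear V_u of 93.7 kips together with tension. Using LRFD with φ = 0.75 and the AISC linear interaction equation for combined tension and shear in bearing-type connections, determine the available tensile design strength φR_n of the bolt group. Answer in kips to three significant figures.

76.8 kips

A_b = π·0.625²/4 = 0.3068 in²; f_rv = 93.7 / (6 × 0.3068) = 50.9 ksi.
F'_nt = 1.3 F_nt − (F_nt / φF_nv) f_rv = 1.3·113 − (113/(0.75·84))·50.9 = 55.6 ksi, capped at F_nt → F'_nt = 55.6 ksi.
R_n = F'_nt · A_b · n = 55.6 × 0.3068 × 6 = 102.3 kips.
Design strength φR_n = 0.75 × 102.3 = 76.8 kips.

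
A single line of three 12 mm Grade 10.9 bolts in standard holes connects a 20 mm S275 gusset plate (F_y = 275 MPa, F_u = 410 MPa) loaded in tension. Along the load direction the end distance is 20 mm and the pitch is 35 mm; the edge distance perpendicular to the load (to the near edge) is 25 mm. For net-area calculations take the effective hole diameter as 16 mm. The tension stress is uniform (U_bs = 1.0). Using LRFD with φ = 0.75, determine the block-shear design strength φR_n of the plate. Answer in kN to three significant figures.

289 kN

Shear plane L_v = 20 + 2·35 = 90 mm; A_gv = 90 × 20 = 1800 mm².
A_nv = (90 − 2.5·16) × 20 = 1000 mm².
A_nt = (25 − 0.5·16) × 20 = 340 mm².
0.6 F_u A_nv = 246 kN; 0.6 F_y A_gv = 297 kN → shear rupture governs the shear term.
R_n = 246 + 1.0 × 410 × 340 / 1000 = 385.4 kN.
Design strength φR_n = 0.75 × 385.4 = 289 kN.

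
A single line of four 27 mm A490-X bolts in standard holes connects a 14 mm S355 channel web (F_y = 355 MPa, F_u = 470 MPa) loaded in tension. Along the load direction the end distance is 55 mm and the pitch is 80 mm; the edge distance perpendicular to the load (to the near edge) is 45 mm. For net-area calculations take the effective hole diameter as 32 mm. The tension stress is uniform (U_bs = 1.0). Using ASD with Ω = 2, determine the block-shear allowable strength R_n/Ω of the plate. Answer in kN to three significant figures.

457 kN

Shear plane L_v = 55 + 3·80 = 295 mm; A_gv = 295 × 14 = 4130 mm².
A_nv = (295 − 3.5·32) × 14 = 2562 mm².
A_nt = (45 − 0.5·32) × 14 = 406 mm².
0.6 F_u A_nv = 722.5 kN; 0.6 F_y A_gv = 879.7 kN → shear rupture governs the shear term.
R_n = 722.5 + 1.0 × 470 × 406 / 1000 = 913.3 kN.
Allowable strength R_n/Ω = 913.3 / 2 = 457 kN.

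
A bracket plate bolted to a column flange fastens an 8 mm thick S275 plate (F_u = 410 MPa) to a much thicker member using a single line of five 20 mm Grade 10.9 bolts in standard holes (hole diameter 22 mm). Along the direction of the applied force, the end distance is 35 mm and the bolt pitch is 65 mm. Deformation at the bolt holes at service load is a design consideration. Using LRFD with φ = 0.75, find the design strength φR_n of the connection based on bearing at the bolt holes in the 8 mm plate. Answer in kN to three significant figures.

543 kN

Per bolt r_n = 1.2 l_c t F_u ≤ 2.4 d t F_u; upper limit = 2.4 × 20 × 8 × 410 / 1000 = 157.4 kN.
Edge bolt: l_c = 35 − 22/2 = 24 mm → 1.2 × 24 × 8 × 410 / 1000 = 94.46 → r_n = 94.46 kN.
Interior bolts: l_c = 65 − 22 = 43 mm → 1.2 × 43 × 8 × 410 / 1000 = 169.2 → r_n = 157.4 kN.
R_n = 1 × 94.46 + 4 × 157.4 = 724.2 kN.
Design strength φR_n = 0.75 × 724.2 = 543 kN.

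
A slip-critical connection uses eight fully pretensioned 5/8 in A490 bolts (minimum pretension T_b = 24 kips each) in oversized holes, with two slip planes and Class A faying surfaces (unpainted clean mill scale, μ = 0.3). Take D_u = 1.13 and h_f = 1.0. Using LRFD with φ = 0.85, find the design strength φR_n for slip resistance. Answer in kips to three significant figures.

111 kips

R_n = μ · D_u · h_f · T_b · n_s · n_b = 0.3 × 1.13 × 1.0 × 24 × 2 × 8 = 130.2 kips.
Design strength φR_n = 0.85 × 130.2 = 111 kips.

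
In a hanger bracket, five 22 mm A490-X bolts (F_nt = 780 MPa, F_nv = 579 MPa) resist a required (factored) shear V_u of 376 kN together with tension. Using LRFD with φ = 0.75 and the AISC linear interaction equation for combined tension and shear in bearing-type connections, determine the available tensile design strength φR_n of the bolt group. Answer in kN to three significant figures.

A_b = π·22²/4 = 380.1 mm²; f_rv = 376 × 1000 / (5 × 380.1) = 197.8 MPa.
F'_nt = 1.3 F_nt − (F_nt / φF_nv) f_rv = 1.3·780 − (780/(0.75·579))·197.8 = 658.7 MPa, capped at F_nt → F'_nt = 658.7 MPa.
R_n = F'_nt · A_b · n = 658.7 × 380.1 × 5 / 1000 = 1252 kN.
Design strength φR_n = 0.75 × 1252 = 939 kN.

939 kN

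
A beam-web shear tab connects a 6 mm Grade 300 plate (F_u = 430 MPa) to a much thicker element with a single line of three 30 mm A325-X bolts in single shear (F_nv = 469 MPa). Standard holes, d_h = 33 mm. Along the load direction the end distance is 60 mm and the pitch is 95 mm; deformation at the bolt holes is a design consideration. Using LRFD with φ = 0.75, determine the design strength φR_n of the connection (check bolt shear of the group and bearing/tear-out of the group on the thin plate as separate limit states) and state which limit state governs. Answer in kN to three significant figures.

Bolt shear: A_b = π·30²/4 = 706.9 mm²; R_n = 469 × 706.9 × 3 × 1 / 1000 = 994.5 kN → 0.75 × 994.5 = 746 kN.
Bearing (1.2 l_c t F_u ≤ 2.4 d t F_u): upper limit = 2.4·30·6·430 / 1000 = 185.8 kN.
  Edge l_c = 60 − 33/2 = 43.5 → r_n = 134.7 kN; interior l_c = 95 − 33 = 62 → r_n = 185.8 kN.
  R_n,bearing = 1·134.7 + 2·185.8 = 506.2 kN → 0.75 × 506.2 = 380 kN.
Bearing governs: 380 kN.

380 kN (bearing governs)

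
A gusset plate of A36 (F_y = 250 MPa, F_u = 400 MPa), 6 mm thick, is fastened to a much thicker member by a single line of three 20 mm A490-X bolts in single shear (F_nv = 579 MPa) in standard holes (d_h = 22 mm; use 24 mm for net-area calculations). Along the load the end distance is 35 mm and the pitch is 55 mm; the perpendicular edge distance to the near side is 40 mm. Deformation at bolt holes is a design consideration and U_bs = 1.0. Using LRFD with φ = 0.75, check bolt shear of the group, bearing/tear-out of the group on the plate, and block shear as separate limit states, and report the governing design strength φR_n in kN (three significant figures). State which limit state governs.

142 kN (block shear governs)

Bolt shear: A_b = π·20²/4 = 314.2 mm²; R_n = 579 × 314.2 × 3 × 1 / 1000 = 545.7 kN → 0.75 × 545.7 = 409 kN.
Bearing: edge l_c = 24, r_n = 69.12 kN; interior l_c = 33, r_n = 95.04 kN; R_n = 69.12 + 2·95.04 = 259.2 kN → 194 kN.
Block shear: A_gv = 870, A_nv = 510, A_nt = 168 mm²; R_n = min(0.6F_uA_nv, 0.6F_yA_gv) + U_bs·F_u·A_nt = 189.6 kN → 142 kN.
Block shear governs: 142 kN.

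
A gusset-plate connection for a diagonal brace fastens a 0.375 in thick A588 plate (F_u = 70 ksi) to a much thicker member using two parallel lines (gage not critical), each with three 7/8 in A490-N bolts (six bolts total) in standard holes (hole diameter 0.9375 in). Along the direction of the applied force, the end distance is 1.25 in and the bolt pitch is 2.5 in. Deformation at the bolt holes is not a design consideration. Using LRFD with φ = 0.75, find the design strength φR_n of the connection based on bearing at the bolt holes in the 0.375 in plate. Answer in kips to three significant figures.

Per bolt r_n = 1.5 l_c t F_u ≤ 3.0 d t F_u; upper limit = 3.0 × 0.875 × 0.375 × 70 = 68.91 kips.
Edge bolt: l_c = 1.25 − 0.9375/2 = 0.7812 in → 1.5 × 0.7812 × 0.375 × 70 = 30.76 → r_n = 30.76 kips.
Interior bolts: l_c = 2.5 − 0.9375 = 1.562 in → 1.5 × 1.562 × 0.375 × 70 = 61.52 → r_n = 61.52 kips.
R_n = 2 × 30.76 + 4 × 61.52 = 307.6 kips.
Design strength φR_n = 0.75 × 307.6 = 231 kips.

231 kips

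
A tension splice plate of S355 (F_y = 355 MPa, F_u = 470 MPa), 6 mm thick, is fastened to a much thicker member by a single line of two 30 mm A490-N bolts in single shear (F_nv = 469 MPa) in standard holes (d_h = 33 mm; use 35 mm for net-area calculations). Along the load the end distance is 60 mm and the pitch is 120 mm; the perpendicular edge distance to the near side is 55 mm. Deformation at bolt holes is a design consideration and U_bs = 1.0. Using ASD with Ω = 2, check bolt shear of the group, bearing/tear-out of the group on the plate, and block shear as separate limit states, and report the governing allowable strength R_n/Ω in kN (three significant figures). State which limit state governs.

Bolt shear: A_b = π·30²/4 = 706.9 mm²; R_n = 469 × 706.9 × 2 × 1 / 1000 = 663 kN → 663 / 2 = 332 kN.
Bearing: edge l_c = 43.5, r_n = 147.2 kN; interior l_c = 87, r_n = 203 kN; R_n = 147.2 + 1·203 = 350.2 kN → 175 kN.
Block shear: A_gv = 1080, A_nv = 765, A_nt = 225 mm²; R_n = min(0.6F_uA_nv, 0.6F_yA_gv) + U_bs·F_u·A_nt = 321.5 kN → 161 kN.
Block shear governs: 161 kN.

161 kN (block shear governs)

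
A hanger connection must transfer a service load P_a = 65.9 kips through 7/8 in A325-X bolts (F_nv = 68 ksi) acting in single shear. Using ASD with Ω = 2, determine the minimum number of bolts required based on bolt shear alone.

A_b = π·0.875²/4 = 0.6013 in².
Per-bolt allowable strength R_n/Ω = 68 × 0.6013 × 1 / 2 = 20.44 kips.
n ≥ 65.9 / 20.44 = 3.223 → use 4 bolts.

4 bolts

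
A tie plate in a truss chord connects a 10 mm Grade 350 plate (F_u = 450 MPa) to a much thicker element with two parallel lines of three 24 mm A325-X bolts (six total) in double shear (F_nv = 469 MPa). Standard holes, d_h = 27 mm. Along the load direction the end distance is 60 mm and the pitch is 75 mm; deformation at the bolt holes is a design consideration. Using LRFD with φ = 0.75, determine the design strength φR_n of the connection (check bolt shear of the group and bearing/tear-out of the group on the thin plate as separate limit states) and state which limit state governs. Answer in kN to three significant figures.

1150 kN (bearing governs)

Bolt shear: A_b = π·24²/4 = 452.4 mm²; R_n = 469 × 452.4 × 6 × 2 / 1000 = 2546 kN → 0.75 × 2546 = 1910 kN.
Bearing (1.2 l_c t F_u ≤ 2.4 d t F_u): upper limit = 2.4·24·10·450 / 1000 = 259.2 kN.
  Edge l_c = 60 − 27/2 = 46.5 → r_n = 251.1 kN; interior l_c = 75 − 27 = 48 → r_n = 259.2 kN.
  R_n,bearing = 2·251.1 + 4·259.2 = 1539 kN → 0.75 × 1539 = 1150 kN.
Bearing governs: 1150 kN.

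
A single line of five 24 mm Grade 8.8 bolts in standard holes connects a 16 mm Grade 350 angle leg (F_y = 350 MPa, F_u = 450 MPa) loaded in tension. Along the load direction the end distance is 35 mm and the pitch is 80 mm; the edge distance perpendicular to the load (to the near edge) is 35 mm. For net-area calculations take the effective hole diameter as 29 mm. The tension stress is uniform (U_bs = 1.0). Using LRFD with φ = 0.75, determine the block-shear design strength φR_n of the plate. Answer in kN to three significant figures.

838 kN

Shear plane L_v = 35 + 4·80 = 355 mm; A_gv = 355 × 16 = 5680 mm².
A_nv = (355 − 4.5·29) × 16 = 3592 mm².
A_nt = (35 − 0.5·29) × 16 = 328 mm².
0.6 F_u A_nv = 969.8 kN; 0.6 F_y A_gv = 1193 kN → shear rupture governs the shear term.
R_n = 969.8 + 1.0 × 450 × 328 / 1000 = 1117 kN.
Design strength φR_n = 0.75 × 1117 = 838 kN.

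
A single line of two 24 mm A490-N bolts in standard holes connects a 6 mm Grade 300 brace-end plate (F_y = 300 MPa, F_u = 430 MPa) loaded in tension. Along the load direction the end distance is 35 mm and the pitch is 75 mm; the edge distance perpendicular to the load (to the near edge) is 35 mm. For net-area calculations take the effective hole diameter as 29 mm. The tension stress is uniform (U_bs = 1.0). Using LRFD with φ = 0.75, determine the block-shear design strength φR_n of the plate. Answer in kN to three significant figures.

Shear plane L_v = 35 + 1·75 = 110 mm; A_gv = 110 × 6 = 660 mm².
A_nv = (110 − 1.5·29) × 6 = 399 mm².
A_nt = (35 − 0.5·29) × 6 = 123 mm².
0.6 F_u A_nv = 102.9 kN; 0.6 F_y A_gv = 118.8 kN → shear rupture governs the shear term.
R_n = 102.9 + 1.0 × 430 × 123 / 1000 = 155.8 kN.
Design strength φR_n = 0.75 × 155.8 = 117 kN.

117 kN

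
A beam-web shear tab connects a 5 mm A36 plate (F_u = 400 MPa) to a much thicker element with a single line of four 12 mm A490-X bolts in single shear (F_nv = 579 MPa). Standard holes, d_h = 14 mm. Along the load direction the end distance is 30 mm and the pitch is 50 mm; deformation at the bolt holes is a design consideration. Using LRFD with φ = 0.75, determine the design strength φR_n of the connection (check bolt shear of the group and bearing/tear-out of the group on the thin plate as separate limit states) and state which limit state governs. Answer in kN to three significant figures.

Bolt shear: A_b = π·12²/4 = 113.1 mm²; R_n = 579 × 113.1 × 4 × 1 / 1000 = 261.9 kN → 0.75 × 261.9 = 196 kN.
Bearing (1.2 l_c t F_u ≤ 2.4 d t F_u): upper limit = 2.4·12·5·400 / 1000 = 57.6 kN.
  Edge l_c = 30 − 14/2 = 23 → r_n = 55.2 kN; interior l_c = 50 − 14 = 36 → r_n = 57.6 kN.
  R_n,bearing = 1·55.2 + 3·57.6 = 228 kN → 0.75 × 228 = 171 kN.
Bearing governs: 171 kN.

171 kN (bearing governs)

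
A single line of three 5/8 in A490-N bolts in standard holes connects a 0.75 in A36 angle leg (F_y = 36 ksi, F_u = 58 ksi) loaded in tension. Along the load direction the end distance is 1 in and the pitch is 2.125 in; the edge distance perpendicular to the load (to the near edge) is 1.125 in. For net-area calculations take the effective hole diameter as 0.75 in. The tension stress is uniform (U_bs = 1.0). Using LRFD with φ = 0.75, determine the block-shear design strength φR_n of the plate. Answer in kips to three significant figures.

Shear plane L_v = 1 + 2·2.125 = 5.25 in; A_gv = 5.25 × 0.75 = 3.938 in².
A_nv = (5.25 − 2.5·0.75) × 0.75 = 2.531 in².
A_nt = (1.125 − 0.5·0.75) × 0.75 = 0.5625 in².
0.6 F_u A_nv = 88.09 kips; 0.6 F_y A_gv = 85.05 kips → shear yielding governs the shear term.
R_n = 85.05 + 1.0 × 58 × 0.5625 = 117.7 kips.
Design strength φR_n = 0.75 × 117.7 = 88.3 kips.

88.3 kips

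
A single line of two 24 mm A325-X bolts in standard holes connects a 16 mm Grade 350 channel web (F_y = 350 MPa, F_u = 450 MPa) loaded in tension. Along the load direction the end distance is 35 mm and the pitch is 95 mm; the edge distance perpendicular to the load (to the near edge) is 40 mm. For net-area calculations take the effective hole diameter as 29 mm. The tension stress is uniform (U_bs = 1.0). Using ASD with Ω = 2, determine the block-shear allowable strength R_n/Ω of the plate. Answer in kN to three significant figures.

279 kN

Shear plane L_v = 35 + 1·95 = 130 mm; A_gv = 130 × 16 = 2080 mm².
A_nv = (130 − 1.5·29) × 16 = 1384 mm².
A_nt = (40 − 0.5·29) × 16 = 408 mm².
0.6 F_u A_nv = 373.7 kN; 0.6 F_y A_gv = 436.8 kN → shear rupture governs the shear term.
R_n = 373.7 + 1.0 × 450 × 408 / 1000 = 557.3 kN.
Allowable strength R_n/Ω = 557.3 / 2 = 279 kN.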